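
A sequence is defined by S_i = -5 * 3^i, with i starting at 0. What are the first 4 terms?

This is a geometric sequence.
i=0: S_0 = -5 * 3^0 = -5
i=1: S_1 = -5 * 3^1 = -15
i=2: S_2 = -5 * 3^2 = -45
i=3: S_3 = -5 * 3^3 = -135
The first 4 terms are: [-5, -15, -45, -135]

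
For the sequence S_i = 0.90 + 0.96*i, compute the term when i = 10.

S_10 = 0.9 + 0.96*10 = 0.9 + 9.6 = 10.5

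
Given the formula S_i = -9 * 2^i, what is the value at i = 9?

S_9 = -9 * 2^9 = -9 * 512 = -4608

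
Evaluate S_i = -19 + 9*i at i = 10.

S_10 = -19 + 9*10 = -19 + 90 = 71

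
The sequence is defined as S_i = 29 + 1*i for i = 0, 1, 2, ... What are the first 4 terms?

This is an arithmetic sequence.
i=0: S_0 = 29 + 1*0 = 29
i=1: S_1 = 29 + 1*1 = 30
i=2: S_2 = 29 + 1*2 = 31
i=3: S_3 = 29 + 1*3 = 32
The first 4 terms are: [29, 30, 31, 32]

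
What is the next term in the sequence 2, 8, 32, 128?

Ratios: 8 / 2 = 4.0
This is a geometric sequence with common ratio r = 4.
Next term = 128 * 4 = 512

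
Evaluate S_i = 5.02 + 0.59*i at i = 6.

S_6 = 5.02 + 0.59*6 = 5.02 + 3.54 = 8.56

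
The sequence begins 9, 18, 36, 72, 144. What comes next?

Ratios: 18 / 9 = 2.0
This is a geometric sequence with common ratio r = 2.
Next term = 144 * 2 = 288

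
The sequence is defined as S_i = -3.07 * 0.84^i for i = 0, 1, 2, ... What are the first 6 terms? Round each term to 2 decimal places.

This is a geometric sequence.
i=0: S_0 = -3.07 * 0.84^0 = -3.07
i=1: S_1 = -3.07 * 0.84^1 ≈ -2.58
i=2: S_2 = -3.07 * 0.84^2 ≈ -2.17
i=3: S_3 = -3.07 * 0.84^3 ≈ -1.82
i=4: S_4 = -3.07 * 0.84^4 ≈ -1.53
i=5: S_5 = -3.07 * 0.84^5 ≈ -1.28
The first 6 terms are: [-3.07, -2.58, -2.17, -1.82, -1.53, -1.28]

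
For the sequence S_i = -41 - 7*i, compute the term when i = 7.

S_7 = -41 + -7*7 = -41 + -49 = -90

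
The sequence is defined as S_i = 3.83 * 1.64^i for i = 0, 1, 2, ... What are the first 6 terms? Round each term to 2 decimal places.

This is a geometric sequence.
i=0: S_0 = 3.83 * 1.64^0 = 3.83
i=1: S_1 = 3.83 * 1.64^1 ≈ 6.28
i=2: S_2 = 3.83 * 1.64^2 ≈ 10.3
i=3: S_3 = 3.83 * 1.64^3 ≈ 16.89
i=4: S_4 = 3.83 * 1.64^4 ≈ 27.71
i=5: S_5 = 3.83 * 1.64^5 ≈ 45.44
The first 6 terms are: [3.83, 6.28, 10.3, 16.89, 27.71, 45.44]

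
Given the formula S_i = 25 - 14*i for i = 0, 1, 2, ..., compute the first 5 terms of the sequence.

This is an arithmetic sequence.
i=0: S_0 = 25 + -14*0 = 25
i=1: S_1 = 25 + -14*1 = 11
i=2: S_2 = 25 + -14*2 = -3
i=3: S_3 = 25 + -14*3 = -17
i=4: S_4 = 25 + -14*4 = -31
The first 5 terms are: [25, 11, -3, -17, -31]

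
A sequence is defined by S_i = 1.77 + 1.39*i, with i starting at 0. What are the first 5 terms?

This is an arithmetic sequence.
i=0: S_0 = 1.77 + 1.39*0 = 1.77
i=1: S_1 = 1.77 + 1.39*1 = 3.16
i=2: S_2 = 1.77 + 1.39*2 = 4.55
i=3: S_3 = 1.77 + 1.39*3 = 5.94
i=4: S_4 = 1.77 + 1.39*4 = 7.33
The first 5 terms are: [1.77, 3.16, 4.55, 5.94, 7.33]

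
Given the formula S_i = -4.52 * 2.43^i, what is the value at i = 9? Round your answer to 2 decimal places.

S_9 = -4.52 * 2.43^9 ≈ -4.52 * 2954.3127 ≈ -13353.49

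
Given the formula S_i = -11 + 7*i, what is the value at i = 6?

S_6 = -11 + 7*6 = -11 + 42 = 31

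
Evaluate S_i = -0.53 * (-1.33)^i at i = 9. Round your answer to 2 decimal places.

S_9 = -0.53 * (-1.33)^9 ≈ -0.53 * -13.0216 ≈ 6.9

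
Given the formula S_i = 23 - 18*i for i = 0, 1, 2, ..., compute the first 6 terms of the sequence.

This is an arithmetic sequence.
i=0: S_0 = 23 + -18*0 = 23
i=1: S_1 = 23 + -18*1 = 5
i=2: S_2 = 23 + -18*2 = -13
i=3: S_3 = 23 + -18*3 = -31
i=4: S_4 = 23 + -18*4 = -49
i=5: S_5 = 23 + -18*5 = -67
The first 6 terms are: [23, 5, -13, -31, -49, -67]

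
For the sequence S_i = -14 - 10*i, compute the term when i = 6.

S_6 = -14 + -10*6 = -14 + -60 = -74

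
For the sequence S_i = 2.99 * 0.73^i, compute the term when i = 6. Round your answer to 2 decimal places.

S_6 = 2.99 * 0.73^6 ≈ 2.99 * 0.1513 ≈ 0.45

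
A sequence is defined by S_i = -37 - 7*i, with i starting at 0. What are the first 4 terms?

This is an arithmetic sequence.
i=0: S_0 = -37 + -7*0 = -37
i=1: S_1 = -37 + -7*1 = -44
i=2: S_2 = -37 + -7*2 = -51
i=3: S_3 = -37 + -7*3 = -58
The first 4 terms are: [-37, -44, -51, -58]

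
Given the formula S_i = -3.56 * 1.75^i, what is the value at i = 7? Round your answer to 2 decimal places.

S_7 = -3.56 * 1.75^7 ≈ -3.56 * 50.2651 ≈ -178.94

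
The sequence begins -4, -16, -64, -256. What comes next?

Ratios: -16 / -4 = 4.0
This is a geometric sequence with common ratio r = 4.
Next term = -256 * 4 = -1024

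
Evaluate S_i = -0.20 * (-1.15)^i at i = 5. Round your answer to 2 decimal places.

S_5 = -0.2 * (-1.15)^5 ≈ -0.2 * -2.0114 ≈ 0.4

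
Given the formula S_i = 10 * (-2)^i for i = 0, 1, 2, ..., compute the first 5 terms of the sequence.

This is a geometric sequence.
i=0: S_0 = 10 * (-2)^0 = 10
i=1: S_1 = 10 * (-2)^1 = -20
i=2: S_2 = 10 * (-2)^2 = 40
i=3: S_3 = 10 * (-2)^3 = -80
i=4: S_4 = 10 * (-2)^4 = 160
The first 5 terms are: [10, -20, 40, -80, 160]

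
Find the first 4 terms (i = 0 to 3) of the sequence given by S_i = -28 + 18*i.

This is an arithmetic sequence.
i=0: S_0 = -28 + 18*0 = -28
i=1: S_1 = -28 + 18*1 = -10
i=2: S_2 = -28 + 18*2 = 8
i=3: S_3 = -28 + 18*3 = 26
The first 4 terms are: [-28, -10, 8, 26]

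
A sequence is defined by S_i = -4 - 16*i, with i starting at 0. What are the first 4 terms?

This is an arithmetic sequence.
i=0: S_0 = -4 + -16*0 = -4
i=1: S_1 = -4 + -16*1 = -20
i=2: S_2 = -4 + -16*2 = -36
i=3: S_3 = -4 + -16*3 = -52
The first 4 terms are: [-4, -20, -36, -52]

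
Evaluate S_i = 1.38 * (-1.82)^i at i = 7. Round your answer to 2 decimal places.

S_7 = 1.38 * (-1.82)^7 ≈ 1.38 * -66.1454 ≈ -91.28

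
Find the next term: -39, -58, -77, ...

Differences: -58 - -39 = -19
This is an arithmetic sequence with common difference d = -19.
Next term = -77 + -19 = -96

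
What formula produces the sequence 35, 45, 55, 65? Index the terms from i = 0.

Check differences: 45 - 35 = 10
55 - 45 = 10
Common difference d = 10.
First term a = 35.
Formula: S_i = 35 + 10*i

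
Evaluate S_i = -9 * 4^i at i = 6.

S_6 = -9 * 4^6 = -9 * 4096 = -36864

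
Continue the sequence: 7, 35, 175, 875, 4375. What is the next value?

Ratios: 35 / 7 = 5.0
This is a geometric sequence with common ratio r = 5.
Next term = 4375 * 5 = 21875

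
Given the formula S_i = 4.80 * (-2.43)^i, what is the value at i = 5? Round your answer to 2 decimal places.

S_5 = 4.8 * (-2.43)^5 ≈ 4.8 * -84.7289 ≈ -406.7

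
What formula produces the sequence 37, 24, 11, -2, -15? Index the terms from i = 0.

Check differences: 24 - 37 = -13
11 - 24 = -13
Common difference d = -13.
First term a = 37.
Formula: S_i = 37 - 13*i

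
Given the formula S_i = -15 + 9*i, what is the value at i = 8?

S_8 = -15 + 9*8 = -15 + 72 = 57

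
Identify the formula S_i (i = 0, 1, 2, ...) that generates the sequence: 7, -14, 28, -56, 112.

Check ratios: -14 / 7 = -2.0
Common ratio r = -2.
First term a = 7.
Formula: S_i = 7 * (-2)^i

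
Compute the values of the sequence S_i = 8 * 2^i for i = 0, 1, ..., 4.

This is a geometric sequence.
i=0: S_0 = 8 * 2^0 = 8
i=1: S_1 = 8 * 2^1 = 16
i=2: S_2 = 8 * 2^2 = 32
i=3: S_3 = 8 * 2^3 = 64
i=4: S_4 = 8 * 2^4 = 128
The first 5 terms are: [8, 16, 32, 64, 128]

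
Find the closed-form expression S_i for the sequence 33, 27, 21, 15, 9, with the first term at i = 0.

Check differences: 27 - 33 = -6
21 - 27 = -6
Common difference d = -6.
First term a = 33.
Formula: S_i = 33 - 6*i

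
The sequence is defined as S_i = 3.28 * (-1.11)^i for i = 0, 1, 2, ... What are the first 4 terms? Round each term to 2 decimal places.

This is a geometric sequence.
i=0: S_0 = 3.28 * (-1.11)^0 = 3.28
i=1: S_1 = 3.28 * (-1.11)^1 ≈ -3.64
i=2: S_2 = 3.28 * (-1.11)^2 ≈ 4.04
i=3: S_3 = 3.28 * (-1.11)^3 ≈ -4.49
The first 4 terms are: [3.28, -3.64, 4.04, -4.49]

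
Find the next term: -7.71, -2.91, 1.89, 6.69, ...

Differences: -2.91 - -7.71 = 4.8
This is an arithmetic sequence with common difference d = 4.8.
Next term = 6.69 + 4.8 = 11.49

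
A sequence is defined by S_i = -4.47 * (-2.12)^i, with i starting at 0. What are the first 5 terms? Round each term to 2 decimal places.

This is a geometric sequence.
i=0: S_0 = -4.47 * (-2.12)^0 = -4.47
i=1: S_1 = -4.47 * (-2.12)^1 ≈ 9.48
i=2: S_2 = -4.47 * (-2.12)^2 ≈ -20.09
i=3: S_3 = -4.47 * (-2.12)^3 ≈ 42.59
i=4: S_4 = -4.47 * (-2.12)^4 ≈ -90.29
The first 5 terms are: [-4.47, 9.48, -20.09, 42.59, -90.29]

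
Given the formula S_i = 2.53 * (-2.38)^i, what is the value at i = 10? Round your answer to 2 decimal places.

S_10 = 2.53 * (-2.38)^10 ≈ 2.53 * 5831.3562 ≈ 14753.33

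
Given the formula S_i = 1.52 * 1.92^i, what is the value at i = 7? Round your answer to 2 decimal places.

S_7 = 1.52 * 1.92^7 ≈ 1.52 * 96.1853 ≈ 146.2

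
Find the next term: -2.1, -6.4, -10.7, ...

Differences: -6.4 - -2.1 = -4.3
This is an arithmetic sequence with common difference d = -4.3.
Next term = -10.7 + -4.3 = -15.0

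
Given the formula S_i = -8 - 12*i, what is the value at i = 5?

S_5 = -8 + -12*5 = -8 + -60 = -68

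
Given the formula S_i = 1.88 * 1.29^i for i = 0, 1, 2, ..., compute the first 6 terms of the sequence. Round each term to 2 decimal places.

This is a geometric sequence.
i=0: S_0 = 1.88 * 1.29^0 = 1.88
i=1: S_1 = 1.88 * 1.29^1 ≈ 2.43
i=2: S_2 = 1.88 * 1.29^2 ≈ 3.13
i=3: S_3 = 1.88 * 1.29^3 ≈ 4.04
i=4: S_4 = 1.88 * 1.29^4 ≈ 5.21
i=5: S_5 = 1.88 * 1.29^5 ≈ 6.72
The first 6 terms are: [1.88, 2.43, 3.13, 4.04, 5.21, 6.72]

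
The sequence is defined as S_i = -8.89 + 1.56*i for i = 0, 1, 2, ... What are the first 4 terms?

This is an arithmetic sequence.
i=0: S_0 = -8.89 + 1.56*0 = -8.89
i=1: S_1 = -8.89 + 1.56*1 = -7.33
i=2: S_2 = -8.89 + 1.56*2 = -5.77
i=3: S_3 = -8.89 + 1.56*3 = -4.21
The first 4 terms are: [-8.89, -7.33, -5.77, -4.21]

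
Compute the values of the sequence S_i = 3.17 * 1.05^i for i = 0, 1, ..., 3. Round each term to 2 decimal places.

This is a geometric sequence.
i=0: S_0 = 3.17 * 1.05^0 = 3.17
i=1: S_1 = 3.17 * 1.05^1 ≈ 3.33
i=2: S_2 = 3.17 * 1.05^2 ≈ 3.49
i=3: S_3 = 3.17 * 1.05^3 ≈ 3.67
The first 4 terms are: [3.17, 3.33, 3.49, 3.67]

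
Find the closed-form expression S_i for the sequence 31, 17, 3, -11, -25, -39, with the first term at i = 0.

Check differences: 17 - 31 = -14
3 - 17 = -14
Common difference d = -14.
First term a = 31.
Formula: S_i = 31 - 14*i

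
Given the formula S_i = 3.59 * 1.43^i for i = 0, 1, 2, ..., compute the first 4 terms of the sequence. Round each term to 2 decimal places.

This is a geometric sequence.
i=0: S_0 = 3.59 * 1.43^0 = 3.59
i=1: S_1 = 3.59 * 1.43^1 ≈ 5.13
i=2: S_2 = 3.59 * 1.43^2 ≈ 7.34
i=3: S_3 = 3.59 * 1.43^3 ≈ 10.5
The first 4 terms are: [3.59, 5.13, 7.34, 10.5]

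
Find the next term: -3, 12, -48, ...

Ratios: 12 / -3 = -4.0
This is a geometric sequence with common ratio r = -4.
Next term = -48 * -4 = 192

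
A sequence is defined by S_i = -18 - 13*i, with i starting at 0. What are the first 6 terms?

This is an arithmetic sequence.
i=0: S_0 = -18 + -13*0 = -18
i=1: S_1 = -18 + -13*1 = -31
i=2: S_2 = -18 + -13*2 = -44
i=3: S_3 = -18 + -13*3 = -57
i=4: S_4 = -18 + -13*4 = -70
i=5: S_5 = -18 + -13*5 = -83
The first 6 terms are: [-18, -31, -44, -57, -70, -83]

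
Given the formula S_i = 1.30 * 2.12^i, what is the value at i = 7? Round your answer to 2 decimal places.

S_7 = 1.3 * 2.12^7 ≈ 1.3 * 192.4647 ≈ 250.2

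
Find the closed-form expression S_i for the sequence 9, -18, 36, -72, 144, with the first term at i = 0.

Check ratios: -18 / 9 = -2.0
Common ratio r = -2.
First term a = 9.
Formula: S_i = 9 * (-2)^i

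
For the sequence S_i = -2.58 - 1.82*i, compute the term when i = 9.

S_9 = -2.58 + -1.82*9 = -2.58 + -16.38 = -18.96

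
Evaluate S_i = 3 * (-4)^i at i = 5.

S_5 = 3 * (-4)^5 = 3 * -1024 = -3072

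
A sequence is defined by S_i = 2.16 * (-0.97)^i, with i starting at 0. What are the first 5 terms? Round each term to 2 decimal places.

This is a geometric sequence.
i=0: S_0 = 2.16 * (-0.97)^0 = 2.16
i=1: S_1 = 2.16 * (-0.97)^1 ≈ -2.1
i=2: S_2 = 2.16 * (-0.97)^2 ≈ 2.03
i=3: S_3 = 2.16 * (-0.97)^3 ≈ -1.97
i=4: S_4 = 2.16 * (-0.97)^4 ≈ 1.91
The first 5 terms are: [2.16, -2.1, 2.03, -1.97, 1.91]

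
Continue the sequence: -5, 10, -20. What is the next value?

Ratios: 10 / -5 = -2.0
This is a geometric sequence with common ratio r = -2.
Next term = -20 * -2 = 40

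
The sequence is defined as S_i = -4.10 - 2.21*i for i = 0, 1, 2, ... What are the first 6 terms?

This is an arithmetic sequence.
i=0: S_0 = -4.1 + -2.21*0 = -4.1
i=1: S_1 = -4.1 + -2.21*1 = -6.31
i=2: S_2 = -4.1 + -2.21*2 = -8.52
i=3: S_3 = -4.1 + -2.21*3 = -10.73
i=4: S_4 = -4.1 + -2.21*4 = -12.94
i=5: S_5 = -4.1 + -2.21*5 = -15.15
The first 6 terms are: [-4.1, -6.31, -8.52, -10.73, -12.94, -15.15]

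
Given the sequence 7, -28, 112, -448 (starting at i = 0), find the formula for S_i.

Check ratios: -28 / 7 = -4.0
Common ratio r = -4.
First term a = 7.
Formula: S_i = 7 * (-4)^i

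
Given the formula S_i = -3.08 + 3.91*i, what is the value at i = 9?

S_9 = -3.08 + 3.91*9 = -3.08 + 35.19 = 32.11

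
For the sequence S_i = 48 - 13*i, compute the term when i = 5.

S_5 = 48 + -13*5 = 48 + -65 = -17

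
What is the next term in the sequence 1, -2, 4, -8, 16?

Ratios: -2 / 1 = -2.0
This is a geometric sequence with common ratio r = -2.
Next term = 16 * -2 = -32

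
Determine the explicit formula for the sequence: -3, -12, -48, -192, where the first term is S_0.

Check ratios: -12 / -3 = 4.0
Common ratio r = 4.
First term a = -3.
Formula: S_i = -3 * 4^i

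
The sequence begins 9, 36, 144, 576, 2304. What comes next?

Ratios: 36 / 9 = 4.0
This is a geometric sequence with common ratio r = 4.
Next term = 2304 * 4 = 9216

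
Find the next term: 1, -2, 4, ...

Ratios: -2 / 1 = -2.0
This is a geometric sequence with common ratio r = -2.
Next term = 4 * -2 = -8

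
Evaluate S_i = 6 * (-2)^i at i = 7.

S_7 = 6 * (-2)^7 = 6 * -128 = -768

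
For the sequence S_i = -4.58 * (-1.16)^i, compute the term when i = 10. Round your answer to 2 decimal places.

S_10 = -4.58 * (-1.16)^10 ≈ -4.58 * 4.4114 ≈ -20.2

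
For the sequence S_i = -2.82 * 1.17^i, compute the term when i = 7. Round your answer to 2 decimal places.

S_7 = -2.82 * 1.17^7 ≈ -2.82 * 3.0012 ≈ -8.46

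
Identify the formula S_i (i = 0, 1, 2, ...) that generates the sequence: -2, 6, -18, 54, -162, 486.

Check ratios: 6 / -2 = -3.0
Common ratio r = -3.
First term a = -2.
Formula: S_i = -2 * (-3)^i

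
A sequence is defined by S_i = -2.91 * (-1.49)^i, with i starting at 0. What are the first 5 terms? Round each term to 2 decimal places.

This is a geometric sequence.
i=0: S_0 = -2.91 * (-1.49)^0 = -2.91
i=1: S_1 = -2.91 * (-1.49)^1 ≈ 4.34
i=2: S_2 = -2.91 * (-1.49)^2 ≈ -6.46
i=3: S_3 = -2.91 * (-1.49)^3 ≈ 9.63
i=4: S_4 = -2.91 * (-1.49)^4 ≈ -14.34
The first 5 terms are: [-2.91, 4.34, -6.46, 9.63, -14.34]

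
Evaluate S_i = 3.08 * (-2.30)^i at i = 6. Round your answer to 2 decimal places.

S_6 = 3.08 * (-2.3)^6 ≈ 3.08 * 148.0359 ≈ 455.95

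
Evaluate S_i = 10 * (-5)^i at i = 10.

S_10 = 10 * (-5)^10 = 10 * 9765625 = 97656250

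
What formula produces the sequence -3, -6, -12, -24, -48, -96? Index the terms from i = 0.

Check ratios: -6 / -3 = 2.0
Common ratio r = 2.
First term a = -3.
Formula: S_i = -3 * 2^i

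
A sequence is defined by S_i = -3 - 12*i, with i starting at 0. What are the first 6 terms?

This is an arithmetic sequence.
i=0: S_0 = -3 + -12*0 = -3
i=1: S_1 = -3 + -12*1 = -15
i=2: S_2 = -3 + -12*2 = -27
i=3: S_3 = -3 + -12*3 = -39
i=4: S_4 = -3 + -12*4 = -51
i=5: S_5 = -3 + -12*5 = -63
The first 6 terms are: [-3, -15, -27, -39, -51, -63]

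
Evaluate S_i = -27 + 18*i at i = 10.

S_10 = -27 + 18*10 = -27 + 180 = 153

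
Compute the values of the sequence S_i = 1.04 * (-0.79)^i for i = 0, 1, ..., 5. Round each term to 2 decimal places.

This is a geometric sequence.
i=0: S_0 = 1.04 * (-0.79)^0 = 1.04
i=1: S_1 = 1.04 * (-0.79)^1 ≈ -0.82
i=2: S_2 = 1.04 * (-0.79)^2 ≈ 0.65
i=3: S_3 = 1.04 * (-0.79)^3 ≈ -0.51
i=4: S_4 = 1.04 * (-0.79)^4 ≈ 0.41
i=5: S_5 = 1.04 * (-0.79)^5 ≈ -0.32
The first 6 terms are: [1.04, -0.82, 0.65, -0.51, 0.41, -0.32]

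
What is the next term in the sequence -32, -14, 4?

Differences: -14 - -32 = 18
This is an arithmetic sequence with common difference d = 18.
Next term = 4 + 18 = 22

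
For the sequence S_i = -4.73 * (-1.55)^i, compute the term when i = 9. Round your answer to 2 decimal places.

S_9 = -4.73 * (-1.55)^9 ≈ -4.73 * -51.6399 ≈ 244.26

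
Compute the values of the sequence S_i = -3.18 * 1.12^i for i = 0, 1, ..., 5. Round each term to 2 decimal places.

This is a geometric sequence.
i=0: S_0 = -3.18 * 1.12^0 = -3.18
i=1: S_1 = -3.18 * 1.12^1 ≈ -3.56
i=2: S_2 = -3.18 * 1.12^2 ≈ -3.99
i=3: S_3 = -3.18 * 1.12^3 ≈ -4.47
i=4: S_4 = -3.18 * 1.12^4 ≈ -5.0
i=5: S_5 = -3.18 * 1.12^5 ≈ -5.6
The first 6 terms are: [-3.18, -3.56, -3.99, -4.47, -5.0, -5.6]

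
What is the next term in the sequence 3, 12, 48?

Ratios: 12 / 3 = 4.0
This is a geometric sequence with common ratio r = 4.
Next term = 48 * 4 = 192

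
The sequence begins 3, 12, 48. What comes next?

Ratios: 12 / 3 = 4.0
This is a geometric sequence with common ratio r = 4.
Next term = 48 * 4 = 192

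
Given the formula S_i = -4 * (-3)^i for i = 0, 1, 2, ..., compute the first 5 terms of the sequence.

This is a geometric sequence.
i=0: S_0 = -4 * (-3)^0 = -4
i=1: S_1 = -4 * (-3)^1 = 12
i=2: S_2 = -4 * (-3)^2 = -36
i=3: S_3 = -4 * (-3)^3 = 108
i=4: S_4 = -4 * (-3)^4 = -324
The first 5 terms are: [-4, 12, -36, 108, -324]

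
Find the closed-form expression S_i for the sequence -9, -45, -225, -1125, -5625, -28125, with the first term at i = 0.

Check ratios: -45 / -9 = 5.0
Common ratio r = 5.
First term a = -9.
Formula: S_i = -9 * 5^i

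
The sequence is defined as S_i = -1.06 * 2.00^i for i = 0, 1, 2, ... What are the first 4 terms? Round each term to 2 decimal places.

This is a geometric sequence.
i=0: S_0 = -1.06 * 2.0^0 = -1.06
i=1: S_1 = -1.06 * 2.0^1 = -2.12
i=2: S_2 = -1.06 * 2.0^2 = -4.24
i=3: S_3 = -1.06 * 2.0^3 = -8.48
The first 4 terms are: [-1.06, -2.12, -4.24, -8.48]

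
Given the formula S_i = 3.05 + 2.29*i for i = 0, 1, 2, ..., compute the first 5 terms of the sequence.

This is an arithmetic sequence.
i=0: S_0 = 3.05 + 2.29*0 = 3.05
i=1: S_1 = 3.05 + 2.29*1 = 5.34
i=2: S_2 = 3.05 + 2.29*2 = 7.63
i=3: S_3 = 3.05 + 2.29*3 = 9.92
i=4: S_4 = 3.05 + 2.29*4 = 12.21
The first 5 terms are: [3.05, 5.34, 7.63, 9.92, 12.21]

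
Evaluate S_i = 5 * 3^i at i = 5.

S_5 = 5 * 3^5 = 5 * 243 = 1215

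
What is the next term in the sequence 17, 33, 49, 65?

Differences: 33 - 17 = 16
This is an arithmetic sequence with common difference d = 16.
Next term = 65 + 16 = 81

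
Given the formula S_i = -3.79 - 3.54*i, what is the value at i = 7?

S_7 = -3.79 + -3.54*7 = -3.79 + -24.78 = -28.57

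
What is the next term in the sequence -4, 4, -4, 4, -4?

Ratios: 4 / -4 = -1.0
This is a geometric sequence with common ratio r = -1.
Next term = -4 * -1 = 4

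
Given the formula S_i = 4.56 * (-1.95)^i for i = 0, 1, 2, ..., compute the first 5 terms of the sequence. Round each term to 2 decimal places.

This is a geometric sequence.
i=0: S_0 = 4.56 * (-1.95)^0 = 4.56
i=1: S_1 = 4.56 * (-1.95)^1 ≈ -8.89
i=2: S_2 = 4.56 * (-1.95)^2 ≈ 17.34
i=3: S_3 = 4.56 * (-1.95)^3 ≈ -33.81
i=4: S_4 = 4.56 * (-1.95)^4 ≈ 65.93
The first 5 terms are: [4.56, -8.89, 17.34, -33.81, 65.93]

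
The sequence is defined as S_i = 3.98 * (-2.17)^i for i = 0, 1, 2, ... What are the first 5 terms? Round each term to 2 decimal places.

This is a geometric sequence.
i=0: S_0 = 3.98 * (-2.17)^0 = 3.98
i=1: S_1 = 3.98 * (-2.17)^1 ≈ -8.64
i=2: S_2 = 3.98 * (-2.17)^2 ≈ 18.74
i=3: S_3 = 3.98 * (-2.17)^3 ≈ -40.67
i=4: S_4 = 3.98 * (-2.17)^4 ≈ 88.25
The first 5 terms are: [3.98, -8.64, 18.74, -40.67, 88.25]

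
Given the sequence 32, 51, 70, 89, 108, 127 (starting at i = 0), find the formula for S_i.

Check differences: 51 - 32 = 19
70 - 51 = 19
Common difference d = 19.
First term a = 32.
Formula: S_i = 32 + 19*i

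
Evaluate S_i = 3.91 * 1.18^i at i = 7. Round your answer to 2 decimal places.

S_7 = 3.91 * 1.18^7 ≈ 3.91 * 3.1855 ≈ 12.46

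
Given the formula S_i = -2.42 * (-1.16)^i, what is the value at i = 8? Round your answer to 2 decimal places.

S_8 = -2.42 * (-1.16)^8 ≈ -2.42 * 3.2784 ≈ -7.93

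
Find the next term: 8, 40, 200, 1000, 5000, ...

Ratios: 40 / 8 = 5.0
This is a geometric sequence with common ratio r = 5.
Next term = 5000 * 5 = 25000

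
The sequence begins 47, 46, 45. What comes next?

Differences: 46 - 47 = -1
This is an arithmetic sequence with common difference d = -1.
Next term = 45 + -1 = 44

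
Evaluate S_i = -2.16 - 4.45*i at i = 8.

S_8 = -2.16 + -4.45*8 = -2.16 + -35.6 = -37.76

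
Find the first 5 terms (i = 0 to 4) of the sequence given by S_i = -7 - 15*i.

This is an arithmetic sequence.
i=0: S_0 = -7 + -15*0 = -7
i=1: S_1 = -7 + -15*1 = -22
i=2: S_2 = -7 + -15*2 = -37
i=3: S_3 = -7 + -15*3 = -52
i=4: S_4 = -7 + -15*4 = -67
The first 5 terms are: [-7, -22, -37, -52, -67]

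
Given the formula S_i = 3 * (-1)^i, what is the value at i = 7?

S_7 = 3 * (-1)^7 = 3 * -1 = -3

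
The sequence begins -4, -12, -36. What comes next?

Ratios: -12 / -4 = 3.0
This is a geometric sequence with common ratio r = 3.
Next term = -36 * 3 = -108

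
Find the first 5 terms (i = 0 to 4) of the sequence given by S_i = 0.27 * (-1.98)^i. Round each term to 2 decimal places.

This is a geometric sequence.
i=0: S_0 = 0.27 * (-1.98)^0 = 0.27
i=1: S_1 = 0.27 * (-1.98)^1 ≈ -0.53
i=2: S_2 = 0.27 * (-1.98)^2 ≈ 1.06
i=3: S_3 = 0.27 * (-1.98)^3 ≈ -2.1
i=4: S_4 = 0.27 * (-1.98)^4 ≈ 4.15
The first 5 terms are: [0.27, -0.53, 1.06, -2.1, 4.15]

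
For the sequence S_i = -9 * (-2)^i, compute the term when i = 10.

S_10 = -9 * (-2)^10 = -9 * 1024 = -9216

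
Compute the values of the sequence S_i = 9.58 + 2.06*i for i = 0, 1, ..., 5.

This is an arithmetic sequence.
i=0: S_0 = 9.58 + 2.06*0 = 9.58
i=1: S_1 = 9.58 + 2.06*1 = 11.64
i=2: S_2 = 9.58 + 2.06*2 = 13.7
i=3: S_3 = 9.58 + 2.06*3 = 15.76
i=4: S_4 = 9.58 + 2.06*4 = 17.82
i=5: S_5 = 9.58 + 2.06*5 = 19.88
The first 6 terms are: [9.58, 11.64, 13.7, 15.76, 17.82, 19.88]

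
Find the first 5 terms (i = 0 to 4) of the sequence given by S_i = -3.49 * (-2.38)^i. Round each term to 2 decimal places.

This is a geometric sequence.
i=0: S_0 = -3.49 * (-2.38)^0 = -3.49
i=1: S_1 = -3.49 * (-2.38)^1 ≈ 8.31
i=2: S_2 = -3.49 * (-2.38)^2 ≈ -19.77
i=3: S_3 = -3.49 * (-2.38)^3 ≈ 47.05
i=4: S_4 = -3.49 * (-2.38)^4 ≈ -111.98
The first 5 terms are: [-3.49, 8.31, -19.77, 47.05, -111.98]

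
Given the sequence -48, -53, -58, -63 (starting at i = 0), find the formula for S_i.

Check differences: -53 - -48 = -5
-58 - -53 = -5
Common difference d = -5.
First term a = -48.
Formula: S_i = -48 - 5*i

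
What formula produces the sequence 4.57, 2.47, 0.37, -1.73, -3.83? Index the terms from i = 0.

Check differences: 2.47 - 4.57 = -2.1
0.37 - 2.47 = -2.1
Common difference d = -2.1.
First term a = 4.57.
Formula: S_i = 4.57 - 2.10*i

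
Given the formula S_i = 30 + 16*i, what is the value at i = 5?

S_5 = 30 + 16*5 = 30 + 80 = 110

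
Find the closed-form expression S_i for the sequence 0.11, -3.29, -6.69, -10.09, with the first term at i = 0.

Check differences: -3.29 - 0.11 = -3.4
-6.69 - -3.29 = -3.4
Common difference d = -3.4.
First term a = 0.11.
Formula: S_i = 0.11 - 3.40*i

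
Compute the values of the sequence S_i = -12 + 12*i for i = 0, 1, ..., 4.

This is an arithmetic sequence.
i=0: S_0 = -12 + 12*0 = -12
i=1: S_1 = -12 + 12*1 = 0
i=2: S_2 = -12 + 12*2 = 12
i=3: S_3 = -12 + 12*3 = 24
i=4: S_4 = -12 + 12*4 = 36
The first 5 terms are: [-12, 0, 12, 24, 36]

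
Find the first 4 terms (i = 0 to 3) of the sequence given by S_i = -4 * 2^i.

This is a geometric sequence.
i=0: S_0 = -4 * 2^0 = -4
i=1: S_1 = -4 * 2^1 = -8
i=2: S_2 = -4 * 2^2 = -16
i=3: S_3 = -4 * 2^3 = -32
The first 4 terms are: [-4, -8, -16, -32]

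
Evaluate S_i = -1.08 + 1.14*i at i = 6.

S_6 = -1.08 + 1.14*6 = -1.08 + 6.84 = 5.76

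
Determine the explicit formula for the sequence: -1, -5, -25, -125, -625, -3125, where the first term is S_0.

Check ratios: -5 / -1 = 5.0
Common ratio r = 5.
First term a = -1.
Formula: S_i = -1 * 5^i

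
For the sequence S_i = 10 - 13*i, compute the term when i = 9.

S_9 = 10 + -13*9 = 10 + -117 = -107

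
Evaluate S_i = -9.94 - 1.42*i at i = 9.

S_9 = -9.94 + -1.42*9 = -9.94 + -12.78 = -22.72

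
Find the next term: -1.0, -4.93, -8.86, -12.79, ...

Differences: -4.93 - -1.0 = -3.93
This is an arithmetic sequence with common difference d = -3.93.
Next term = -12.79 + -3.93 = -16.72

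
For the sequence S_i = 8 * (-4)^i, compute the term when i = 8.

S_8 = 8 * (-4)^8 = 8 * 65536 = 524288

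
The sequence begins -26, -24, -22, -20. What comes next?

Differences: -24 - -26 = 2
This is an arithmetic sequence with common difference d = 2.
Next term = -20 + 2 = -18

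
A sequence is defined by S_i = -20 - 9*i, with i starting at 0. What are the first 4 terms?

This is an arithmetic sequence.
i=0: S_0 = -20 + -9*0 = -20
i=1: S_1 = -20 + -9*1 = -29
i=2: S_2 = -20 + -9*2 = -38
i=3: S_3 = -20 + -9*3 = -47
The first 4 terms are: [-20, -29, -38, -47]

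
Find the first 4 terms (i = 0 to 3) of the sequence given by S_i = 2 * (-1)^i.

This is a geometric sequence.
i=0: S_0 = 2 * (-1)^0 = 2
i=1: S_1 = 2 * (-1)^1 = -2
i=2: S_2 = 2 * (-1)^2 = 2
i=3: S_3 = 2 * (-1)^3 = -2
The first 4 terms are: [2, -2, 2, -2]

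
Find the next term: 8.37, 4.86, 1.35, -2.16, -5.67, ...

Differences: 4.86 - 8.37 = -3.51
This is an arithmetic sequence with common difference d = -3.51.
Next term = -5.67 + -3.51 = -9.18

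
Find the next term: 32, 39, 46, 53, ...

Differences: 39 - 32 = 7
This is an arithmetic sequence with common difference d = 7.
Next term = 53 + 7 = 60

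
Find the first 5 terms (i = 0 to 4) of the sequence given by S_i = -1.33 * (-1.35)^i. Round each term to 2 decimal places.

This is a geometric sequence.
i=0: S_0 = -1.33 * (-1.35)^0 = -1.33
i=1: S_1 = -1.33 * (-1.35)^1 ≈ 1.8
i=2: S_2 = -1.33 * (-1.35)^2 ≈ -2.42
i=3: S_3 = -1.33 * (-1.35)^3 ≈ 3.27
i=4: S_4 = -1.33 * (-1.35)^4 ≈ -4.42
The first 5 terms are: [-1.33, 1.8, -2.42, 3.27, -4.42]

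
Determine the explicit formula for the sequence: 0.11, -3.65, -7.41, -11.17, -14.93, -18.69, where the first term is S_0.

Check differences: -3.65 - 0.11 = -3.76
-7.41 - -3.65 = -3.76
Common difference d = -3.76.
First term a = 0.11.
Formula: S_i = 0.11 - 3.76*i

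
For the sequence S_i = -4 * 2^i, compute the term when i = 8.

S_8 = -4 * 2^8 = -4 * 256 = -1024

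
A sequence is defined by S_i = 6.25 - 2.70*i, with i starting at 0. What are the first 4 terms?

This is an arithmetic sequence.
i=0: S_0 = 6.25 + -2.7*0 = 6.25
i=1: S_1 = 6.25 + -2.7*1 = 3.55
i=2: S_2 = 6.25 + -2.7*2 = 0.85
i=3: S_3 = 6.25 + -2.7*3 = -1.85
The first 4 terms are: [6.25, 3.55, 0.85, -1.85]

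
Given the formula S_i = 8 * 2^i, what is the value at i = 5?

S_5 = 8 * 2^5 = 8 * 32 = 256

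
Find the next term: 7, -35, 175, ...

Ratios: -35 / 7 = -5.0
This is a geometric sequence with common ratio r = -5.
Next term = 175 * -5 = -875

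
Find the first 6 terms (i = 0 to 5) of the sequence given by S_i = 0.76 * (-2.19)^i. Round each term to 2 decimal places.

This is a geometric sequence.
i=0: S_0 = 0.76 * (-2.19)^0 = 0.76
i=1: S_1 = 0.76 * (-2.19)^1 ≈ -1.66
i=2: S_2 = 0.76 * (-2.19)^2 ≈ 3.65
i=3: S_3 = 0.76 * (-2.19)^3 ≈ -7.98
i=4: S_4 = 0.76 * (-2.19)^4 ≈ 17.48
i=5: S_5 = 0.76 * (-2.19)^5 ≈ -38.29
The first 6 terms are: [0.76, -1.66, 3.65, -7.98, 17.48, -38.29]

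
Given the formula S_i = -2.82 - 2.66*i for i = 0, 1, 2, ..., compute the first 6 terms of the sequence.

This is an arithmetic sequence.
i=0: S_0 = -2.82 + -2.66*0 = -2.82
i=1: S_1 = -2.82 + -2.66*1 = -5.48
i=2: S_2 = -2.82 + -2.66*2 = -8.14
i=3: S_3 = -2.82 + -2.66*3 = -10.8
i=4: S_4 = -2.82 + -2.66*4 = -13.46
i=5: S_5 = -2.82 + -2.66*5 = -16.12
The first 6 terms are: [-2.82, -5.48, -8.14, -10.8, -13.46, -16.12]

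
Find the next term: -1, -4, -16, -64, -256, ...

Ratios: -4 / -1 = 4.0
This is a geometric sequence with common ratio r = 4.
Next term = -256 * 4 = -1024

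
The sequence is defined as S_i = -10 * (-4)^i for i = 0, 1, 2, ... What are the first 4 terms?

This is a geometric sequence.
i=0: S_0 = -10 * (-4)^0 = -10
i=1: S_1 = -10 * (-4)^1 = 40
i=2: S_2 = -10 * (-4)^2 = -160
i=3: S_3 = -10 * (-4)^3 = 640
The first 4 terms are: [-10, 40, -160, 640]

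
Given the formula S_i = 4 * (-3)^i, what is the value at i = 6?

S_6 = 4 * (-3)^6 = 4 * 729 = 2916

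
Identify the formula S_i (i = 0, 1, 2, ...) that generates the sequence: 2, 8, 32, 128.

Check ratios: 8 / 2 = 4.0
Common ratio r = 4.
First term a = 2.
Formula: S_i = 2 * 4^i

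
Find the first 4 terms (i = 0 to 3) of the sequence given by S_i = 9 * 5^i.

This is a geometric sequence.
i=0: S_0 = 9 * 5^0 = 9
i=1: S_1 = 9 * 5^1 = 45
i=2: S_2 = 9 * 5^2 = 225
i=3: S_3 = 9 * 5^3 = 1125
The first 4 terms are: [9, 45, 225, 1125]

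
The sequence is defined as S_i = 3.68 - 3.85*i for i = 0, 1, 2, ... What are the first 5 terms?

This is an arithmetic sequence.
i=0: S_0 = 3.68 + -3.85*0 = 3.68
i=1: S_1 = 3.68 + -3.85*1 = -0.17
i=2: S_2 = 3.68 + -3.85*2 = -4.02
i=3: S_3 = 3.68 + -3.85*3 = -7.87
i=4: S_4 = 3.68 + -3.85*4 = -11.72
The first 5 terms are: [3.68, -0.17, -4.02, -7.87, -11.72]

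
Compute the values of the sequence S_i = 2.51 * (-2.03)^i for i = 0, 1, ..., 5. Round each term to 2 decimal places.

This is a geometric sequence.
i=0: S_0 = 2.51 * (-2.03)^0 = 2.51
i=1: S_1 = 2.51 * (-2.03)^1 ≈ -5.1
i=2: S_2 = 2.51 * (-2.03)^2 ≈ 10.34
i=3: S_3 = 2.51 * (-2.03)^3 ≈ -21.0
i=4: S_4 = 2.51 * (-2.03)^4 ≈ 42.62
i=5: S_5 = 2.51 * (-2.03)^5 ≈ -86.53
The first 6 terms are: [2.51, -5.1, 10.34, -21.0, 42.62, -86.53]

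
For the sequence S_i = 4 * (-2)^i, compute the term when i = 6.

S_6 = 4 * (-2)^6 = 4 * 64 = 256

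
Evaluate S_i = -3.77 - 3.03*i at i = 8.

S_8 = -3.77 + -3.03*8 = -3.77 + -24.24 = -28.01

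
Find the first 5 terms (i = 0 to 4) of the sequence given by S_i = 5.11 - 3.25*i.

This is an arithmetic sequence.
i=0: S_0 = 5.11 + -3.25*0 = 5.11
i=1: S_1 = 5.11 + -3.25*1 = 1.86
i=2: S_2 = 5.11 + -3.25*2 = -1.39
i=3: S_3 = 5.11 + -3.25*3 = -4.64
i=4: S_4 = 5.11 + -3.25*4 = -7.89
The first 5 terms are: [5.11, 1.86, -1.39, -4.64, -7.89]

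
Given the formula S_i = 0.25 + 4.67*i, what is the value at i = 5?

S_5 = 0.25 + 4.67*5 = 0.25 + 23.35 = 23.6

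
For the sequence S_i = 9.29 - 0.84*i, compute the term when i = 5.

S_5 = 9.29 + -0.84*5 = 9.29 + -4.2 = 5.09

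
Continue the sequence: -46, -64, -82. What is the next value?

Differences: -64 - -46 = -18
This is an arithmetic sequence with common difference d = -18.
Next term = -82 + -18 = -100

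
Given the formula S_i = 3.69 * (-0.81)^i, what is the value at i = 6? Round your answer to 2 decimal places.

S_6 = 3.69 * (-0.81)^6 ≈ 3.69 * 0.2824 ≈ 1.04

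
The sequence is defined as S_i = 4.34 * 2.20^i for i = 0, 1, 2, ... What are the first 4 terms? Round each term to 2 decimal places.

This is a geometric sequence.
i=0: S_0 = 4.34 * 2.2^0 = 4.34
i=1: S_1 = 4.34 * 2.2^1 ≈ 9.55
i=2: S_2 = 4.34 * 2.2^2 ≈ 21.01
i=3: S_3 = 4.34 * 2.2^3 ≈ 46.21
The first 4 terms are: [4.34, 9.55, 21.01, 46.21]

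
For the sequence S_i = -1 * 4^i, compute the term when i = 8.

S_8 = -1 * 4^8 = -1 * 65536 = -65536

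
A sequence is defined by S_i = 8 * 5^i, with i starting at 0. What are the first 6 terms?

This is a geometric sequence.
i=0: S_0 = 8 * 5^0 = 8
i=1: S_1 = 8 * 5^1 = 40
i=2: S_2 = 8 * 5^2 = 200
i=3: S_3 = 8 * 5^3 = 1000
i=4: S_4 = 8 * 5^4 = 5000
i=5: S_5 = 8 * 5^5 = 25000
The first 6 terms are: [8, 40, 200, 1000, 5000, 25000]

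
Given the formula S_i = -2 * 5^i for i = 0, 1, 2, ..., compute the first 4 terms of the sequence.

This is a geometric sequence.
i=0: S_0 = -2 * 5^0 = -2
i=1: S_1 = -2 * 5^1 = -10
i=2: S_2 = -2 * 5^2 = -50
i=3: S_3 = -2 * 5^3 = -250
The first 4 terms are: [-2, -10, -50, -250]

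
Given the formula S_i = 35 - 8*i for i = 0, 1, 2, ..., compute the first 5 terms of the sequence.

This is an arithmetic sequence.
i=0: S_0 = 35 + -8*0 = 35
i=1: S_1 = 35 + -8*1 = 27
i=2: S_2 = 35 + -8*2 = 19
i=3: S_3 = 35 + -8*3 = 11
i=4: S_4 = 35 + -8*4 = 3
The first 5 terms are: [35, 27, 19, 11, 3]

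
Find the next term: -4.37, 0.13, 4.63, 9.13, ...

Differences: 0.13 - -4.37 = 4.5
This is an arithmetic sequence with common difference d = 4.5.
Next term = 9.13 + 4.5 = 13.63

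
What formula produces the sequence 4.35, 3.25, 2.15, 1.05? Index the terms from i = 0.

Check differences: 3.25 - 4.35 = -1.1
2.15 - 3.25 = -1.1
Common difference d = -1.1.
First term a = 4.35.
Formula: S_i = 4.35 - 1.10*i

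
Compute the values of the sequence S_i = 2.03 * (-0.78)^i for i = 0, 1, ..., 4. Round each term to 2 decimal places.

This is a geometric sequence.
i=0: S_0 = 2.03 * (-0.78)^0 = 2.03
i=1: S_1 = 2.03 * (-0.78)^1 ≈ -1.58
i=2: S_2 = 2.03 * (-0.78)^2 ≈ 1.24
i=3: S_3 = 2.03 * (-0.78)^3 ≈ -0.96
i=4: S_4 = 2.03 * (-0.78)^4 ≈ 0.75
The first 5 terms are: [2.03, -1.58, 1.24, -0.96, 0.75]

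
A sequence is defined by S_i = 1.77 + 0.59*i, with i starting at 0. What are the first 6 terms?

This is an arithmetic sequence.
i=0: S_0 = 1.77 + 0.59*0 = 1.77
i=1: S_1 = 1.77 + 0.59*1 = 2.36
i=2: S_2 = 1.77 + 0.59*2 = 2.95
i=3: S_3 = 1.77 + 0.59*3 = 3.54
i=4: S_4 = 1.77 + 0.59*4 = 4.13
i=5: S_5 = 1.77 + 0.59*5 = 4.72
The first 6 terms are: [1.77, 2.36, 2.95, 3.54, 4.13, 4.72]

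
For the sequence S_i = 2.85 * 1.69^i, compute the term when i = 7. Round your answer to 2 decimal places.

S_7 = 2.85 * 1.69^7 ≈ 2.85 * 39.3738 ≈ 112.22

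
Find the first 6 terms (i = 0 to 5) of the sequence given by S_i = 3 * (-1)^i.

This is a geometric sequence.
i=0: S_0 = 3 * (-1)^0 = 3
i=1: S_1 = 3 * (-1)^1 = -3
i=2: S_2 = 3 * (-1)^2 = 3
i=3: S_3 = 3 * (-1)^3 = -3
i=4: S_4 = 3 * (-1)^4 = 3
i=5: S_5 = 3 * (-1)^5 = -3
The first 6 terms are: [3, -3, 3, -3, 3, -3]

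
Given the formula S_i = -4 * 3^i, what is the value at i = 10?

S_10 = -4 * 3^10 = -4 * 59049 = -236196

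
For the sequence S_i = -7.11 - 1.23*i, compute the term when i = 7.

S_7 = -7.11 + -1.23*7 = -7.11 + -8.61 = -15.72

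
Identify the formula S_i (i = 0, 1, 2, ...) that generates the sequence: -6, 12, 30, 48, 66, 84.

Check differences: 12 - -6 = 18
30 - 12 = 18
Common difference d = 18.
First term a = -6.
Formula: S_i = -6 + 18*i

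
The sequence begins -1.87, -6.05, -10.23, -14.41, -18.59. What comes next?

Differences: -6.05 - -1.87 = -4.18
This is an arithmetic sequence with common difference d = -4.18.
Next term = -18.59 + -4.18 = -22.77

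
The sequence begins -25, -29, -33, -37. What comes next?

Differences: -29 - -25 = -4
This is an arithmetic sequence with common difference d = -4.
Next term = -37 + -4 = -41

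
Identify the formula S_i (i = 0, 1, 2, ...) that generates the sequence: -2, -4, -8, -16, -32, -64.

Check ratios: -4 / -2 = 2.0
Common ratio r = 2.
First term a = -2.
Formula: S_i = -2 * 2^i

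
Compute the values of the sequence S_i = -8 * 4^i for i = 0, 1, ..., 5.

This is a geometric sequence.
i=0: S_0 = -8 * 4^0 = -8
i=1: S_1 = -8 * 4^1 = -32
i=2: S_2 = -8 * 4^2 = -128
i=3: S_3 = -8 * 4^3 = -512
i=4: S_4 = -8 * 4^4 = -2048
i=5: S_5 = -8 * 4^5 = -8192
The first 6 terms are: [-8, -32, -128, -512, -2048, -8192]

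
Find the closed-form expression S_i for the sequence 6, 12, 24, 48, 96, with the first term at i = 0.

Check ratios: 12 / 6 = 2.0
Common ratio r = 2.
First term a = 6.
Formula: S_i = 6 * 2^i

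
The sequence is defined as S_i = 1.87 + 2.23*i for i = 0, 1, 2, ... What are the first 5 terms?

This is an arithmetic sequence.
i=0: S_0 = 1.87 + 2.23*0 = 1.87
i=1: S_1 = 1.87 + 2.23*1 = 4.1
i=2: S_2 = 1.87 + 2.23*2 = 6.33
i=3: S_3 = 1.87 + 2.23*3 = 8.56
i=4: S_4 = 1.87 + 2.23*4 = 10.79
The first 5 terms are: [1.87, 4.1, 6.33, 8.56, 10.79]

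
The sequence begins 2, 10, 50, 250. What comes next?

Ratios: 10 / 2 = 5.0
This is a geometric sequence with common ratio r = 5.
Next term = 250 * 5 = 1250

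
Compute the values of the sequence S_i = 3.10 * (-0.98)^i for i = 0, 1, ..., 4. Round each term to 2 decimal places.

This is a geometric sequence.
i=0: S_0 = 3.1 * (-0.98)^0 = 3.1
i=1: S_1 = 3.1 * (-0.98)^1 ≈ -3.04
i=2: S_2 = 3.1 * (-0.98)^2 ≈ 2.98
i=3: S_3 = 3.1 * (-0.98)^3 ≈ -2.92
i=4: S_4 = 3.1 * (-0.98)^4 ≈ 2.86
The first 5 terms are: [3.1, -3.04, 2.98, -2.92, 2.86]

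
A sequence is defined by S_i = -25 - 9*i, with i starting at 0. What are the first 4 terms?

This is an arithmetic sequence.
i=0: S_0 = -25 + -9*0 = -25
i=1: S_1 = -25 + -9*1 = -34
i=2: S_2 = -25 + -9*2 = -43
i=3: S_3 = -25 + -9*3 = -52
The first 4 terms are: [-25, -34, -43, -52]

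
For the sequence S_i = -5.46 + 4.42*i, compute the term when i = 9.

S_9 = -5.46 + 4.42*9 = -5.46 + 39.78 = 34.32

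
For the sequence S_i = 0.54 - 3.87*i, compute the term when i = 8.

S_8 = 0.54 + -3.87*8 = 0.54 + -30.96 = -30.42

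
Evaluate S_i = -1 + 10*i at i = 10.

S_10 = -1 + 10*10 = -1 + 100 = 99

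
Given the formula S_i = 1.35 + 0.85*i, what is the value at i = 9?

S_9 = 1.35 + 0.85*9 = 1.35 + 7.65 = 9.0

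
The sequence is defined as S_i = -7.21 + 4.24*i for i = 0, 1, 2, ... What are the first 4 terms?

This is an arithmetic sequence.
i=0: S_0 = -7.21 + 4.24*0 = -7.21
i=1: S_1 = -7.21 + 4.24*1 = -2.97
i=2: S_2 = -7.21 + 4.24*2 = 1.27
i=3: S_3 = -7.21 + 4.24*3 = 5.51
The first 4 terms are: [-7.21, -2.97, 1.27, 5.51]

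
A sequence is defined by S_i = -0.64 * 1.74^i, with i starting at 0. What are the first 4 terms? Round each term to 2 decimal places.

This is a geometric sequence.
i=0: S_0 = -0.64 * 1.74^0 = -0.64
i=1: S_1 = -0.64 * 1.74^1 ≈ -1.11
i=2: S_2 = -0.64 * 1.74^2 ≈ -1.94
i=3: S_3 = -0.64 * 1.74^3 ≈ -3.37
The first 4 terms are: [-0.64, -1.11, -1.94, -3.37]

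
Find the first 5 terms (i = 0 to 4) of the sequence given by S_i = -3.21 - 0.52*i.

This is an arithmetic sequence.
i=0: S_0 = -3.21 + -0.52*0 = -3.21
i=1: S_1 = -3.21 + -0.52*1 = -3.73
i=2: S_2 = -3.21 + -0.52*2 = -4.25
i=3: S_3 = -3.21 + -0.52*3 = -4.77
i=4: S_4 = -3.21 + -0.52*4 = -5.29
The first 5 terms are: [-3.21, -3.73, -4.25, -4.77, -5.29]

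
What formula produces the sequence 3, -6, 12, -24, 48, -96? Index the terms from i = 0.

Check ratios: -6 / 3 = -2.0
Common ratio r = -2.
First term a = 3.
Formula: S_i = 3 * (-2)^i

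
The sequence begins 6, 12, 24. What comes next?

Ratios: 12 / 6 = 2.0
This is a geometric sequence with common ratio r = 2.
Next term = 24 * 2 = 48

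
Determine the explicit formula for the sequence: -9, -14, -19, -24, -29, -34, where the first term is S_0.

Check differences: -14 - -9 = -5
-19 - -14 = -5
Common difference d = -5.
First term a = -9.
Formula: S_i = -9 - 5*i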